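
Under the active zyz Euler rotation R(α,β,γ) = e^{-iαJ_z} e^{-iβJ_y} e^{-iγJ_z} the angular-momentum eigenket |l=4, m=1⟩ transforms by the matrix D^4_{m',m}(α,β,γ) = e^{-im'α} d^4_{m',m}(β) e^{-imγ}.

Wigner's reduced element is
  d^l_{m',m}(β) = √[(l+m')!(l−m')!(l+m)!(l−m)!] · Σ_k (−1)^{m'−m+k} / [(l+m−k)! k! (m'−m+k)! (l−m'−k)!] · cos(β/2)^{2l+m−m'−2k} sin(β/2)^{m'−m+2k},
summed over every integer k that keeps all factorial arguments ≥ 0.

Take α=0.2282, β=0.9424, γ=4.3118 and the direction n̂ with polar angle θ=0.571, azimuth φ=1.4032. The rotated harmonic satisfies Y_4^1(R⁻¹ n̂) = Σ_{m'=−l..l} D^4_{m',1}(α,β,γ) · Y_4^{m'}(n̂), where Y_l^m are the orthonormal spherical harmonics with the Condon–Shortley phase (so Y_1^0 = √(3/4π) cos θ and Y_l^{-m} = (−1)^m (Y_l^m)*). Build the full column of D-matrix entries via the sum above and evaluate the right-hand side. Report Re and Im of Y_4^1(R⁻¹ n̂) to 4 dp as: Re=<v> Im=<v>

Re=0.0059 Im=0.0174

Need the full column D^4_{m',1} for m'=−4..4 at α=0.2282, β=0.9424, γ=4.3118.
cos(β/2)=0.891024, sin(β/2)=0.453956
d^4_{-4,1}: single k=5 term ⇒ +0.102054;  D = -0.098692+0.025980i
d^4_{-3,1}: k∈[4..5] ⇒ +0.354104 -0.055148 = +0.298956;  D = -0.264394+0.139537i
d^4_{-2,1}: k∈[3..5] ⇒ +0.743025 -0.289296 +0.015018 = +0.468747;  D = -0.354314+0.306896i
d^4_{-1,1}: k∈[2..5] ⇒ +1.031250 -0.803033 +0.104220 -0.001803 = +0.330634;  D = -0.194467+0.267397i
d^4_{0,1}: k∈[1..4] ⇒ +0.905222 -1.409790 +0.365934 -0.015831 = -0.154465;  D = +0.060235-0.142236i
d^4_{1,1}: k∈[0..3] ⇒ +0.397298 -1.546876 +0.803033 -0.069480 = -0.416025;  D = +0.071363-0.409858i
d^4_{2,1}: k∈[0..2] ⇒ -0.858769 +1.114537 -0.192864 = +0.062904;  D = +0.003509+0.062806i
d^4_{3,1}: k∈[0..1] ⇒ +0.818530 -0.354104 = +0.464425;  D = +0.130136+0.445820i
d^4_{4,1}: single k=0 term ⇒ -0.393172;  D = -0.192696-0.342713i
Y_4^{m'}(θ=0.571,φ=1.4032) and Σ D·Y over m':
  (-0.0987+0.0260i)·(+0.0296+0.0235i)  (-0.2644+0.1395i)·(-0.0801+0.1457i)  (-0.3543+0.3069i)·(-0.3650-0.1271i)  (-0.1945+0.2674i)·(+0.0702-0.4147i)  (+0.0602-0.1422i)·(-0.0738+0.0000i)  (+0.0714-0.4099i)·(-0.0702-0.4147i)  (+0.0035+0.0628i)·(-0.3650+0.1271i)  (+0.1301+0.4458i)·(+0.0801+0.1457i)  (-0.1927-0.3427i)·(+0.0296-0.0235i)
Y_4^1(R⁻¹ n̂) = +0.005948+0.017445i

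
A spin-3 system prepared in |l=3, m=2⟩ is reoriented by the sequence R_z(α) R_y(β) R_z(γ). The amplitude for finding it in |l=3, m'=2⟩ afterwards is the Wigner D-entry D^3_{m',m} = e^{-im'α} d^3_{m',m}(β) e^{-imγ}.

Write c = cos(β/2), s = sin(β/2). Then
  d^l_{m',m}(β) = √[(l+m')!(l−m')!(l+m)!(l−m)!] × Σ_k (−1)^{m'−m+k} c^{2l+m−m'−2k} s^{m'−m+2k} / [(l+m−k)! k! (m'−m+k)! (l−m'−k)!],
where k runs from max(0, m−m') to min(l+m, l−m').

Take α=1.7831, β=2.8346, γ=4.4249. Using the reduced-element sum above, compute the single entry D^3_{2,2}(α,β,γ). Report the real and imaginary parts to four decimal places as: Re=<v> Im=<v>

Split into d^3_{2,2}(β=2.8346) × two z-phases.
With c≡cos(β/2)=0.152894 and s≡sin(β/2)=0.988243, N=[120·1·120·1]^{1/2}=120.000000
k: max(0,(2)−(2))=0 … min(3+(2),3−(2))=1
  k=0: (−1)^0·120.0000/(120)·0.1529^6·0.9882^0 = +0.000013
  k=1: (−1)^1·120.0000/(24)·0.1529^4·0.9882^2 = -0.002668
d^3_{2,2}(2.8346) = +0.000013 -0.002668 = -0.002656
Attach z-rotation phases: D = e^{-i(2)(1.7831)}·(-0.002656)·e^{-i(2)(4.4249)} = -0.002626-0.000398i

Re=-0.0026 Im=-0.0004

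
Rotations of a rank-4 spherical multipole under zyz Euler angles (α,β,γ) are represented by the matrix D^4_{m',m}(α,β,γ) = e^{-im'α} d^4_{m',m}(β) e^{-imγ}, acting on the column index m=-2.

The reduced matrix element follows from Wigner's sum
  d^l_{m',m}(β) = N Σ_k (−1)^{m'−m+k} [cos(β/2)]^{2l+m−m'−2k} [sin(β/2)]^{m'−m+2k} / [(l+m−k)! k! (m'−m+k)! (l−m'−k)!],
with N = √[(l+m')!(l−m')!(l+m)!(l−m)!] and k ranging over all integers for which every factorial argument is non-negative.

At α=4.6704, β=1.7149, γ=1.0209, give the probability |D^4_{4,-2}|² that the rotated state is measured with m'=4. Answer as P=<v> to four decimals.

P=0.1794

D^4_{4,-2}(4.6704,1.7149,1.0209) = e^{-i·4·4.6704}·d^4_{4,-2}(1.7149)·e^{-i·-2·1.0209}. Compute d first:
With c≡cos(β/2)=0.654368 and s≡sin(β/2)=0.756176, N=[40320·1·2·720]^{1/2}=7619.763776
The bounds max(0,m−m')=0 and min(l+m,l−m')=0 give 1 term
  k=0: (−1)^6·7619.7638/(1440)·0.6544^2·0.7562^6 = +0.423605
d^4_{4,-2}(1.7149) = +0.423605
|D^4_{4,-2}|² = |d^4_{4,-2}(β)|² = (+0.423605)² = 0.179442 (the z-rotation phases have unit modulus)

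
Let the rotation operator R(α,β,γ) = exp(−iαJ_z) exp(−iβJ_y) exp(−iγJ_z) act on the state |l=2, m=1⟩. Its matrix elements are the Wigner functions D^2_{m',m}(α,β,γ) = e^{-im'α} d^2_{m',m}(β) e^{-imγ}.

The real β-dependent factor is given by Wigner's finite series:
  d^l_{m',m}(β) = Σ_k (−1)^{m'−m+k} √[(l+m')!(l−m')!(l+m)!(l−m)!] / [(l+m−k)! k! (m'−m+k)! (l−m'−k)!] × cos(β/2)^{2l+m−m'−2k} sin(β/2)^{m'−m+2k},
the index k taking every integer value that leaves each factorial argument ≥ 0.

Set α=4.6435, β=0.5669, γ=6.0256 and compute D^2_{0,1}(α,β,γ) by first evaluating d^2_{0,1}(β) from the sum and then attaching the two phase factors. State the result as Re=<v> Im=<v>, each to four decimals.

Re=0.5365 Im=0.1413

D^2_{0,1}(4.6435,0.5669,6.0256) = e^{-i·0·4.6435}·d^2_{0,1}(0.5669)·e^{-i·1·6.0256}. Compute d first:
With c≡cos(β/2)=0.960096 and s≡sin(β/2)=0.279670, N=[2·2·6·1]^{1/2}=4.898979
Admissible k: 1..2 (factorial args all ≥0)
  k=1: (−1)^0·4.8990/(2)·0.9601^3·0.2797^1 = +0.606269
  k=2: (−1)^1·4.8990/(2)·0.9601^1·0.2797^3 = -0.051443
d^2_{0,1}(0.5669) = +0.606269 -0.051443 = +0.554826
Phases: e^{-i·(0)·4.6435}=+1.000000+0.000000i, e^{-i·(1)·6.0256}=+0.967008+0.254746i ⇒ D=+0.536521+0.141340i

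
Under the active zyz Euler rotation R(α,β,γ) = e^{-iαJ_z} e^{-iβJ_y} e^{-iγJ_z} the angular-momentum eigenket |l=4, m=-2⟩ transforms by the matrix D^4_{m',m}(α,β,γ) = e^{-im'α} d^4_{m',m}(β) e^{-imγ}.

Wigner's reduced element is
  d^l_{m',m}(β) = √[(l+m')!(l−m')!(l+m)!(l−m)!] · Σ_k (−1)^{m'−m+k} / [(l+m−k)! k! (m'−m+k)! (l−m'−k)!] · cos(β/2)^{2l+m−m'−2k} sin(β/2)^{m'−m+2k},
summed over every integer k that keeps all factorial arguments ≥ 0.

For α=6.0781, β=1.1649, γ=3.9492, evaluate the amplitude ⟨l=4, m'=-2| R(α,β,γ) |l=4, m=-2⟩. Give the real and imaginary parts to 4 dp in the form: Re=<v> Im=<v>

First d^4_{-2,-2}(β=1.1649), then the phase factors e^{-i(-2)α} and e^{-i(-2)γ}:
Half-angle: c=0.835117, s=0.550072. N=√(2·720·2·720)=1440.000000
The bounds max(0,m−m')=0 and min(l+m,l−m')=2 give 3 terms
  k=0: (−1)^0·1440.0000/(1440)·0.8351^8·0.5501^0 = +0.236581
  k=1: (−1)^1·1440.0000/(120)·0.8351^6·0.5501^2 = -1.231701
  k=2: (−1)^2·1440.0000/(96)·0.8351^4·0.5501^4 = +0.667972
d^4_{-2,-2}(1.1649) = +0.236581 -1.231701 +0.667972 = -0.327147
Phases: e^{-i·(-2)·6.0781}=+0.917053-0.398766i, e^{-i·(-2)·3.9492}=-0.044404+0.999014i ⇒ D=-0.117005-0.305508i

Re=-0.1170 Im=-0.3055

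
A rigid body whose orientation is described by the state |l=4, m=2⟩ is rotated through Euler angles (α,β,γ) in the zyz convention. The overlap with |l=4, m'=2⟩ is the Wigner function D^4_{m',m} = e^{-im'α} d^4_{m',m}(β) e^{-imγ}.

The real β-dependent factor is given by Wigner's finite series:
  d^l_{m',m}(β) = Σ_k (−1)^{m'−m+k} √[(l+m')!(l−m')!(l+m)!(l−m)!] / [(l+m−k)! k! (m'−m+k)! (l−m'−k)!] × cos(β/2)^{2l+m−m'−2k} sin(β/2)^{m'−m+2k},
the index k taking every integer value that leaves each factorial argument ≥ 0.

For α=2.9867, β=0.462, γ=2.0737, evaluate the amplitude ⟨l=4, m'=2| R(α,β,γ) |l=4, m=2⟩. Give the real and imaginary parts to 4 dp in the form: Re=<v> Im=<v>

Re=-0.2364 Im=0.1975

First d^4_{2,2}(β=0.462), then the phase factors e^{-i(2)α} and e^{-i(2)γ}:
With c≡cos(β/2)=0.973438 and s≡sin(β/2)=0.228951, N=[720·2·720·2]^{1/2}=1440.000000
Admissible k: 0..2 (factorial args all ≥0)
  k=0: (−1)^0·1440.0000/(1440)·0.9734^8·0.2290^0 = +0.806243
  k=1: (−1)^1·1440.0000/(120)·0.9734^6·0.2290^2 = -0.535200
  k=2: (−1)^2·1440.0000/(96)·0.9734^4·0.2290^4 = +0.037008
d^4_{2,2}(0.462) = +0.806243 -0.535200 +0.037008 = +0.308051
Attach z-rotation phases: D = e^{-i(2)(2.9867)}·(+0.308051)·e^{-i(2)(2.0737)} = -0.236398+0.197513i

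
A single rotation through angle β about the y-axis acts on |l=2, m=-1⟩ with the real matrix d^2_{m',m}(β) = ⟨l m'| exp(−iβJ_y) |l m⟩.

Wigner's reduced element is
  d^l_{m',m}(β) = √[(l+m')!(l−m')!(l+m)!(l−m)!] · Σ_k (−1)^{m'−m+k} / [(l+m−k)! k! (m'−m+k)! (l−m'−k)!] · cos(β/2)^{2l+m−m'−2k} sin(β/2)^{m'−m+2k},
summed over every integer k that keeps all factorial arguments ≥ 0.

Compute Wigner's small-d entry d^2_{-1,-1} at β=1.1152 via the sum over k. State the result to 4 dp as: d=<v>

d=-0.0864

d^2_{-1,-1}(β=1.1152) via Wigner's sum:
With c≡cos(β/2)=0.848528 and s≡sin(β/2)=0.529151, N=[1·6·1·6]^{1/2}=6.000000
The bounds max(0,m−m')=0 and min(l+m,l−m')=1 give 2 terms
  k=0: (−1)^0·6.0000/(6)·0.8485^4·0.5292^0 = +0.518398
  k=1: (−1)^1·6.0000/(2)·0.8485^2·0.5292^2 = -0.604801
d^2_{-1,-1}(1.1152) = +0.518398 -0.604801 = -0.086403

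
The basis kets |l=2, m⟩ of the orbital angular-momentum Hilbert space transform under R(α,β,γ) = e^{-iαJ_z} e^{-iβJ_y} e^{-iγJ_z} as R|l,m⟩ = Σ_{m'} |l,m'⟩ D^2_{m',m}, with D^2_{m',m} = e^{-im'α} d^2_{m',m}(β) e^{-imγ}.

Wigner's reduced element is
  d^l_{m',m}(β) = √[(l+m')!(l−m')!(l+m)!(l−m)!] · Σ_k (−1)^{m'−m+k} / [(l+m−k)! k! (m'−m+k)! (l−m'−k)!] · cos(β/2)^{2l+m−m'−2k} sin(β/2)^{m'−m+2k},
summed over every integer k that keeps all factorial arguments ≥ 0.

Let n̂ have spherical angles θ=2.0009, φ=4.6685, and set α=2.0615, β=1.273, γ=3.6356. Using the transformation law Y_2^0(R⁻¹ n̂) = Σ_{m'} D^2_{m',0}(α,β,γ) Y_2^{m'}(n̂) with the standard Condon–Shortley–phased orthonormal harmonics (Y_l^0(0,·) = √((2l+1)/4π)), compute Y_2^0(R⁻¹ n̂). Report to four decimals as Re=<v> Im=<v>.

Re=0.4008 Im=0.0000

Need the full column D^2_{m',0} for m'=−2..2 at α=2.0615, β=1.273, γ=3.6356.
cos(β/2)=0.804181, sin(β/2)=0.594384
d^2_{-2,0}: single k=2 term ⇒ +0.559652;  D = -0.311084-0.465228i
d^2_{-1,0}: k∈[1..2] ⇒ +0.757189 -0.413649 = +0.343541;  D = -0.161892+0.303003i
d^2_{0,0}: k∈[0..2] ⇒ +0.418230 -0.913908 +0.124816 = -0.370862;  D = -0.370862+0.000000i
d^2_{1,0}: k∈[0..1] ⇒ -0.757189 +0.413649 = -0.343541;  D = +0.161892+0.303003i
d^2_{2,0}: single k=0 term ⇒ +0.559652;  D = -0.311084+0.465228i
Y_2^{m'}(θ=2.0009,φ=4.6685) and Σ D·Y over m':
  (-0.3111-0.4652i)·(-0.3179-0.0280i)  (-0.1619+0.3030i)·(+0.0128-0.2925i)  (-0.3709+0.0000i)·(-0.1509+0.0000i)  (+0.1619+0.3030i)·(-0.0128-0.2925i)  (-0.3111+0.4652i)·(-0.3179+0.0280i)
Y_2^0(R⁻¹ n̂) = +0.400810+0.000000i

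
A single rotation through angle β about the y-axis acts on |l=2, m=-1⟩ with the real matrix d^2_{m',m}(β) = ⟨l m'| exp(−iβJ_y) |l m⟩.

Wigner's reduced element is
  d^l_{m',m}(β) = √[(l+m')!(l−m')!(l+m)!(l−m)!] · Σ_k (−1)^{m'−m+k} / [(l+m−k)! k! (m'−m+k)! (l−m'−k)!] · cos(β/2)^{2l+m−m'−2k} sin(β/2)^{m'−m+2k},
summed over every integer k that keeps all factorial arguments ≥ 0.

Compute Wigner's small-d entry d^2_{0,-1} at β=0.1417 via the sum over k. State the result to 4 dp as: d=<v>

d=-0.1712

d^2_{0,-1}(β=0.1417) via Wigner's sum:
With c≡cos(β/2)=0.997491 and s≡sin(β/2)=0.070791, N=[2·2·1·6]^{1/2}=4.898979
k: max(0,(-1)−(0))=0 … min(2+(-1),2−(0))=1
  k=0: (−1)^1·4.8990/(2)·0.9975^3·0.0708^1 = -0.172099
  k=1: (−1)^2·4.8990/(2)·0.9975^1·0.0708^3 = +0.000867
d^2_{0,-1}(0.1417) = -0.172099 +0.000867 = -0.171233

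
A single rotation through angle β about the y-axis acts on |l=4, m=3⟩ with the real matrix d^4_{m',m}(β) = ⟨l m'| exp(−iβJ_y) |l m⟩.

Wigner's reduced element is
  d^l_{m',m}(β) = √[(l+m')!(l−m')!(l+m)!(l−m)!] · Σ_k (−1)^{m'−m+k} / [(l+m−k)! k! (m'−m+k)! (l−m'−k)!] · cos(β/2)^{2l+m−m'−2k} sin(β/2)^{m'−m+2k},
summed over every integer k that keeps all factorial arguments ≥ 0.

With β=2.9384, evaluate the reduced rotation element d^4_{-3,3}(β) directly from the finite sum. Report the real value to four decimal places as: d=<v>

d^4_{-3,3}(β=2.9384) via Wigner's sum:
Half-angle: c=0.101422, s=0.994844. N=√(1·5040·5040·1)=5040.000000
k: max(0,(3)−(-3))=6 … min(4+(3),4−(-3))=7
  k=6: (−1)^0·5040.0000/(720)·0.1014^2·0.9948^6 = +0.069805
  k=7: (−1)^1·5040.0000/(5040)·0.1014^0·0.9948^8 = -0.959485
d^4_{-3,3}(2.9384) = +0.069805 -0.959485 = -0.889680

d=-0.8897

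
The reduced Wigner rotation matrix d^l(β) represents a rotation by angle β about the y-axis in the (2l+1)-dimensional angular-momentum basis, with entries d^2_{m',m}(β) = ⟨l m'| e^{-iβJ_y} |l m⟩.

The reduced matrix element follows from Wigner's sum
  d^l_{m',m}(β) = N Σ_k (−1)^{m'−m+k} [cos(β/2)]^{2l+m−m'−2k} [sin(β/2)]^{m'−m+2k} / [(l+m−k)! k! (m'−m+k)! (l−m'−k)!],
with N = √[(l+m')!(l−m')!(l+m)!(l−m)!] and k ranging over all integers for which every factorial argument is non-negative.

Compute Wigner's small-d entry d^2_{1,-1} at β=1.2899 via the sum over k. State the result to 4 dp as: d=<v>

d=0.5618

d^2_{1,-1}(β=1.2899) via Wigner's sum:
Half-angle: c=0.799130, s=0.601158. N=√(6·1·1·6)=6.000000
The bounds max(0,m−m')=0 and min(l+m,l−m')=1 give 2 terms
  k=0: (−1)^2·6.0000/(2)·0.7991^2·0.6012^2 = +0.692363
  k=1: (−1)^3·6.0000/(6)·0.7991^0·0.6012^4 = -0.130604
d^2_{1,-1}(1.2899) = +0.692363 -0.130604 = +0.561759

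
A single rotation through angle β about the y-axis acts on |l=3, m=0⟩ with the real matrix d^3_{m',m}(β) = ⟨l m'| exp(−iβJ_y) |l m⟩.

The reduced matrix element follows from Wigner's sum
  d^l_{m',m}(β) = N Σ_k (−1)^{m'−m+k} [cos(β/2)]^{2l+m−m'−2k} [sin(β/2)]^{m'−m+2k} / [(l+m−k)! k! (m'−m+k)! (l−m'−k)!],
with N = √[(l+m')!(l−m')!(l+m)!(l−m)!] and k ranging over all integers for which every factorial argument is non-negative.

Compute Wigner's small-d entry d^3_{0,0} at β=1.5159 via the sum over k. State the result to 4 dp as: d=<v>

d=-0.0819

d^3_{0,0}(β=1.5159) via Wigner's sum:
With c≡cos(β/2)=0.726247 and s≡sin(β/2)=0.687434, N=[6·6·6·6]^{1/2}=36.000000
k: max(0,(0)−(0))=0 … min(3+(0),3−(0))=3
  k=0: (−1)^0·36.0000/(36)·0.7262^6·0.6874^0 = +0.146725
  k=1: (−1)^1·36.0000/(4)·0.7262^4·0.6874^2 = -1.183155
  k=2: (−1)^2·36.0000/(4)·0.7262^2·0.6874^4 = +1.060072
  k=3: (−1)^3·36.0000/(36)·0.7262^0·0.6874^6 = -0.105533
d^3_{0,0}(1.5159) = +0.146725 -1.183155 +1.060072 -0.105533 = -0.081890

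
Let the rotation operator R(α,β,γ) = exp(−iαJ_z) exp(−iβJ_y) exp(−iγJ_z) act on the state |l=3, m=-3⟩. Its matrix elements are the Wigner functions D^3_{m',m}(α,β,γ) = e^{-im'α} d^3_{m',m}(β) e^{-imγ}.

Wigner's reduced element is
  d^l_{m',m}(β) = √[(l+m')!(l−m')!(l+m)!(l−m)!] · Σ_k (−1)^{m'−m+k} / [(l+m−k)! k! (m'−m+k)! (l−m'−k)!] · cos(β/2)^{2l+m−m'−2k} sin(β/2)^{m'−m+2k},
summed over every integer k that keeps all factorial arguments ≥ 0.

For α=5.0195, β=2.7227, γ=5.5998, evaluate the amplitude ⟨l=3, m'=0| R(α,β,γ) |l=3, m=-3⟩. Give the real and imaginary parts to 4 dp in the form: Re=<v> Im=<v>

Re=0.0174 Im=0.0334

Split into d^3_{0,-3}(β=2.7227) × two z-phases.
With c≡cos(β/2)=0.207918 and s≡sin(β/2)=0.978146, N=[6·6·1·720]^{1/2}=160.996894
k: max(0,(-3)−(0))=0 … min(3+(-3),3−(0))=0
  k=0: (−1)^3·160.9969/(36)·0.2079^3·0.9781^3 = -0.037619
d^3_{0,-3}(2.7227) = -0.037619
D = (+1.000000+0.000000i)·(-0.037619)·(-0.461211-0.887290i) = +0.017350+0.033379i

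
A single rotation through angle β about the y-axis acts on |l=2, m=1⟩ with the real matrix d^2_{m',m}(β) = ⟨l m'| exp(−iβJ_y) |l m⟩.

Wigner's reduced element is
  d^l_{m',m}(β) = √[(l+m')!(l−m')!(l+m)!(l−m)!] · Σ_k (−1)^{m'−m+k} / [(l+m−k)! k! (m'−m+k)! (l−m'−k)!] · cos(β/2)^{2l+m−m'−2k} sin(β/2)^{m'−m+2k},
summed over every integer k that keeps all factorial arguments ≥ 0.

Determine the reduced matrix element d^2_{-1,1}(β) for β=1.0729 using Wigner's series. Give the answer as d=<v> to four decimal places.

d=0.5107

d^2_{-1,1}(β=1.0729) via Wigner's sum:
Half-angle: c=0.859528, s=0.511088. N=√(1·6·6·1)=6.000000
Admissible k: 2..3 (factorial args all ≥0)
  k=2: (−1)^0·6.0000/(2)·0.8595^2·0.5111^2 = +0.578939
  k=3: (−1)^1·6.0000/(6)·0.8595^0·0.5111^4 = -0.068231
d^2_{-1,1}(1.0729) = +0.578939 -0.068231 = +0.510708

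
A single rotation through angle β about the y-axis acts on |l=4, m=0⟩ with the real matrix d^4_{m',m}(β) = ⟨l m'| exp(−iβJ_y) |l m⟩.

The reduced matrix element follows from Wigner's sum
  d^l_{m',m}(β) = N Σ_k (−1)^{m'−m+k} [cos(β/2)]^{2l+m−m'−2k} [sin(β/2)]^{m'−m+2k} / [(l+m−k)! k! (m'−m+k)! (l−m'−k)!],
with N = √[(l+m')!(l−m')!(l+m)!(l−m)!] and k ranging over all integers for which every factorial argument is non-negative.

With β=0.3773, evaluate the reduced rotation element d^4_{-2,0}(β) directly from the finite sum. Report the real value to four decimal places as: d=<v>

d^4_{-2,0}(β=0.3773) via Wigner's sum:
Half-angle: c=0.982258, s=0.187533. N=√(2·720·24·24)=910.735966
k∈{2,3,4} keeps every argument non-negative
  k=2: (−1)^0·910.7360/(96)·0.9823^6·0.1875^2 = +0.299662
  k=3: (−1)^1·910.7360/(36)·0.9823^4·0.1875^4 = -0.029128
  k=4: (−1)^2·910.7360/(96)·0.9823^2·0.1875^6 = +0.000398
d^4_{-2,0}(0.3773) = +0.299662 -0.029128 +0.000398 = +0.270932

d=0.2709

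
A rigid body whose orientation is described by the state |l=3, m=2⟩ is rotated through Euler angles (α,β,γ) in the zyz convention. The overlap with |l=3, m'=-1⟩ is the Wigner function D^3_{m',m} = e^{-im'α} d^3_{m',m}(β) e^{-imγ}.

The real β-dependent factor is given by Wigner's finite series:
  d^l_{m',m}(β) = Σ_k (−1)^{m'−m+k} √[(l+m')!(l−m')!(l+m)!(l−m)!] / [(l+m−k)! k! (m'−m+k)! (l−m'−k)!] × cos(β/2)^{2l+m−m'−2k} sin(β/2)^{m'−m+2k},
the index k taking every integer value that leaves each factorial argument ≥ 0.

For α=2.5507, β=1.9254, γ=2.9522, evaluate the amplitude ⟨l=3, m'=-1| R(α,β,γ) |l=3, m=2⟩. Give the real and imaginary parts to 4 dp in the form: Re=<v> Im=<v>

First d^3_{-1,2}(β=1.9254), then the phase factors e^{-i(-1)α} and e^{-i(2)γ}:
With c≡cos(β/2)=0.571306 and s≡sin(β/2)=0.820737, N=[2·24·120·1]^{1/2}=75.894664
k: max(0,(2)−(-1))=3 … min(3+(2),3−(-1))=4
  k=3: (−1)^0·75.8947/(12)·0.5713^3·0.8207^3 = +0.652002
  k=4: (−1)^1·75.8947/(24)·0.5713^1·0.8207^5 = -0.672805
d^3_{-1,2}(1.9254) = +0.652002 -0.672805 = -0.020803
Attach z-rotation phases: D = e^{-i(-1)(2.5507)}·(-0.020803)·e^{-i(2)(2.9522)} = +0.020337-0.004380i

Re=0.0203 Im=-0.0044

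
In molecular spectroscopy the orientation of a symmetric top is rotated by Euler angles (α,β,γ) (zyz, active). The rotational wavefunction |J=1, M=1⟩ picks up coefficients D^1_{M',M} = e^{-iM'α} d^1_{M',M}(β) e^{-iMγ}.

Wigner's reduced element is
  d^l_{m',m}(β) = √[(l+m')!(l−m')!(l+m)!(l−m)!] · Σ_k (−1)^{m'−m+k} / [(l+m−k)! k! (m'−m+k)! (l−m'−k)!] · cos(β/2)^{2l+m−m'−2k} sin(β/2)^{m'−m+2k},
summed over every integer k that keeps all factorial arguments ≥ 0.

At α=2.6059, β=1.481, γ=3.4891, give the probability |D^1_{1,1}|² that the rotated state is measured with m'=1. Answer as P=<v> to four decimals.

Split into d^1_{1,1}(β=1.481) × two z-phases.
With c≡cos(β/2)=0.738131 and s≡sin(β/2)=0.674657, N=[2·1·2·1]^{1/2}=2.000000
Admissible k: 0..0 (factorial args all ≥0)
  k=0: (−1)^0·2.0000/(2)·0.7381^2·0.6747^0 = +0.544838
d^1_{1,1}(1.481) = +0.544838
|D^1_{1,1}|² = |d^1_{1,1}(β)|² = (+0.544838)² = 0.296848 (the z-rotation phases have unit modulus)

P=0.2968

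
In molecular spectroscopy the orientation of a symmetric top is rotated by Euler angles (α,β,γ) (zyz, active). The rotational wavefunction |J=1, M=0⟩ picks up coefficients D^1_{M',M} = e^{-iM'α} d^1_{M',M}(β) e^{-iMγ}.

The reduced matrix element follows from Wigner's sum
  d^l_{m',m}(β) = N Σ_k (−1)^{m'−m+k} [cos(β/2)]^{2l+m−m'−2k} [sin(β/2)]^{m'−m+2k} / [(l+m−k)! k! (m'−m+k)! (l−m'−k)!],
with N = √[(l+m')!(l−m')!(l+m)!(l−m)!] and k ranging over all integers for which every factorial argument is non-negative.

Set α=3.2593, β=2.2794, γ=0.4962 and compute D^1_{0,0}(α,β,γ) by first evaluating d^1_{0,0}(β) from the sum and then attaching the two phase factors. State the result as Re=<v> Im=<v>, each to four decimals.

D^1_{0,0}(3.2593,2.2794,0.4962) = e^{-i·0·3.2593}·d^1_{0,0}(2.2794)·e^{-i·0·0.4962}. Compute d first:
Half-angle: c=0.417867, s=0.908508. N=√(1·1·1·1)=1.000000
The bounds max(0,m−m')=0 and min(l+m,l−m')=1 give 2 terms
  k=0: (−1)^0·1.0000/(1)·0.4179^2·0.9085^0 = +0.174613
  k=1: (−1)^1·1.0000/(1)·0.4179^0·0.9085^2 = -0.825387
d^1_{0,0}(2.2794) = +0.174613 -0.825387 = -0.650774
Phases: e^{-i·(0)·3.2593}=+1.000000+0.000000i, e^{-i·(0)·0.4962}=+1.000000+0.000000i ⇒ D=-0.650774+0.000000i

Re=-0.6508 Im=0.0000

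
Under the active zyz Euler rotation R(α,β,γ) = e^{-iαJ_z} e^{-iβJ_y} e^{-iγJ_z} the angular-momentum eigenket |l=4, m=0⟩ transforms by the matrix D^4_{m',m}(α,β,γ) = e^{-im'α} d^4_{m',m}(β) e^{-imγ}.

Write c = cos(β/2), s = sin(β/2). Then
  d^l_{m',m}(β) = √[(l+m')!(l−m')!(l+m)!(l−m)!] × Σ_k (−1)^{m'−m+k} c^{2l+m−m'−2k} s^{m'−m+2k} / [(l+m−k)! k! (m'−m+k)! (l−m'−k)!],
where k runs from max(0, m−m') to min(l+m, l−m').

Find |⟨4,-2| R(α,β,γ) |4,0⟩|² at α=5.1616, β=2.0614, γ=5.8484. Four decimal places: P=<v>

P=0.0290

First d^4_{-2,0}(β=2.0614), then the phase factors e^{-i(-2)α} and e^{-i(0)γ}:
c=cos(2.0614/2)=0.514219, s=sin(2.0614/2)=0.857659; N=√[2·720·24·24]=910.735966
Admissible k: 2..4 (factorial args all ≥0)
  k=2: (−1)^0·910.7360/(96)·0.5142^6·0.8577^2 = +0.129014
  k=3: (−1)^1·910.7360/(36)·0.5142^4·0.8577^4 = -0.957062
  k=4: (−1)^2·910.7360/(96)·0.5142^2·0.8577^6 = +0.998401
d^4_{-2,0}(2.0614) = +0.129014 -0.957062 +0.998401 = +0.170354
|D^4_{-2,0}|² = |d^4_{-2,0}(β)|² = (+0.170354)² = 0.029020 (the z-rotation phases have unit modulus)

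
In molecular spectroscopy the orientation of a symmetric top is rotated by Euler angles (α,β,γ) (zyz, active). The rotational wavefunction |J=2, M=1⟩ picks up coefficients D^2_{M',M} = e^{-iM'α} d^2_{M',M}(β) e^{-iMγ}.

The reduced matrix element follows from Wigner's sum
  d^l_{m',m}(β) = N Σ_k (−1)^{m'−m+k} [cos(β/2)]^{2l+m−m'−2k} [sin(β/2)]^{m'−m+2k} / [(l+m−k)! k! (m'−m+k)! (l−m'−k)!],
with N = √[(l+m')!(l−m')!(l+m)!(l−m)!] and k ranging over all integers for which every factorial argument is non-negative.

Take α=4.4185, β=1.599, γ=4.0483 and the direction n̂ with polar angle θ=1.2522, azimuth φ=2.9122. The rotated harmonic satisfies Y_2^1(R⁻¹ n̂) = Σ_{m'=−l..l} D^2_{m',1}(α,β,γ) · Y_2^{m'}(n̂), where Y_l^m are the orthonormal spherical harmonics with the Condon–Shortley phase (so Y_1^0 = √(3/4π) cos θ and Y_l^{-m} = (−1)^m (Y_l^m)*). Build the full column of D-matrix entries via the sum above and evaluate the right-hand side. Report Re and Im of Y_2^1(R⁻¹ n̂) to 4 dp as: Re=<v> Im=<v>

Need the full column D^2_{m',1} for m'=−2..2 at α=4.4185, β=1.599, γ=4.0483.
cos(β/2)=0.697065, sin(β/2)=0.717008
d^2_{-2,1}: single k=3 term ⇒ +0.513896;  D = +0.039178-0.512400i
d^2_{-1,1}: k∈[2..3] ⇒ +0.749404 -0.264299 = +0.485105;  D = +0.452241+0.175512i
d^2_{0,1}: k∈[1..2] ⇒ +0.594867 -0.629391 = -0.034524;  D = +0.021279-0.027187i
d^2_{1,1}: k∈[0..1] ⇒ +0.236099 -0.749404 = -0.513305;  D = +0.295240+0.419899i
d^2_{2,1}: single k=0 term ⇒ -0.485707;  D = -0.461213+0.152293i
Y_2^{m'}(θ=1.2522,φ=2.9122) and Σ D·Y over m':
  (+0.0392-0.5124i)·(+0.3123+0.1543i)  (+0.4522+0.1755i)·(-0.2238-0.0523i)  (+0.0213-0.0272i)·(-0.2226+0.0000i)  (+0.2952+0.4199i)·(+0.2238-0.0523i)  (-0.4612+0.1523i)·(+0.3123-0.1543i)
Y_2^1(R⁻¹ n̂) = -0.038031-0.013596i

Re=-0.0380 Im=-0.0136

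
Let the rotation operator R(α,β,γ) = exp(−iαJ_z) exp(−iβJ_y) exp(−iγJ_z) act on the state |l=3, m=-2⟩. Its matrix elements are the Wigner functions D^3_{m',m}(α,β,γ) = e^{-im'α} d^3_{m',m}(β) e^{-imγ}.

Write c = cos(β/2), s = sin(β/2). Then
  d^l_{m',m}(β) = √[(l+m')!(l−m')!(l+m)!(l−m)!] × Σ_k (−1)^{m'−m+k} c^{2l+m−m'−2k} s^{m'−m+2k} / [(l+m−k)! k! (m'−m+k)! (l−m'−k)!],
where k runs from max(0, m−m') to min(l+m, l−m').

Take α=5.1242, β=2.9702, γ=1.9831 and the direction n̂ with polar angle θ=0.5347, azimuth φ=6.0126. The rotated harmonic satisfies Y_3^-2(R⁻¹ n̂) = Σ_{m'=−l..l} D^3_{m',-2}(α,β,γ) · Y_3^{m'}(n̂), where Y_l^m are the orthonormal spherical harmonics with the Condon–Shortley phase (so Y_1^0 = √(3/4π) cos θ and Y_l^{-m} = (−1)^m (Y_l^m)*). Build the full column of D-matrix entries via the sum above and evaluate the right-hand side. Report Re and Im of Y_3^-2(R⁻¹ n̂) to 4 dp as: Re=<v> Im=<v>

Need the full column D^3_{m',-2} for m'=−3..3 at α=5.1242, β=2.9702, γ=1.9831.
cos(β/2)=0.085591, sin(β/2)=0.996330
d^3_{-3,-2}: single k=1 term ⇒ +0.000011;  D = +0.000010+0.000005i
d^3_{-2,-2}: k∈[0..1] ⇒ +0.000000 -0.000266 = -0.000266;  D = +0.000021-0.000265i
d^3_{-1,-2}: k∈[0..1] ⇒ -0.000014 +0.003922 = +0.003908;  D = -0.003691+0.001282i
d^3_{0,-2}: k∈[0..1] ⇒ +0.000292 -0.039540 = -0.039248;  D = +0.026643+0.028819i
d^3_{1,-2}: k∈[0..1] ⇒ -0.003922 +0.265734 = +0.261812;  D = +0.105032-0.239820i
d^3_{2,-2}: k∈[0..1] ⇒ +0.036095 -0.978183 = -0.942088;  D = -0.942088-0.000928i
d^3_{3,-2}: single k=0 term ⇒ -0.205837;  D = -0.082204-0.188709i
Y_3^{m'}(θ=0.5347,φ=6.0126) and Σ D·Y over m':
  (+0.0000+0.0000i)·(+0.0380+0.0401i)  (+0.0000-0.0003i)·(+0.1957+0.1176i)  (-0.0037+0.0013i)·(+0.4287+0.1189i)  (+0.0266+0.0288i)·(+0.2253+0.0000i)  (+0.1050-0.2398i)·(-0.4287+0.1189i)  (-0.9421-0.0009i)·(+0.1957-0.1176i)  (-0.0822-0.1887i)·(-0.0380+0.0401i)
Y_3^-2(R⁻¹ n̂) = -0.186013+0.236377i

Re=-0.1860 Im=0.2364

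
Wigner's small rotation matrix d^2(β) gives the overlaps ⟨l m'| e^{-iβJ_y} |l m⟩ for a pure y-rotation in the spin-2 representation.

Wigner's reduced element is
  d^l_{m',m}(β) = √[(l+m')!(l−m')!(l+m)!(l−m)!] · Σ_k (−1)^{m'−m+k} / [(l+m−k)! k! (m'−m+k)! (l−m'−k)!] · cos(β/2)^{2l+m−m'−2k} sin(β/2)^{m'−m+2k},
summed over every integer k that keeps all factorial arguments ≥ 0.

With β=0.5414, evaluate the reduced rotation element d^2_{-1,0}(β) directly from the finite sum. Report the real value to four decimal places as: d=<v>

d^2_{-1,0}(β=0.5414) via Wigner's sum:
c=cos(0.5414/2)=0.963584, s=sin(0.5414/2)=0.267406; N=√[1·6·2·2]=4.898979
k: max(0,(0)−(-1))=1 … min(2+(0),2−(-1))=2
  k=1: (−1)^0·4.8990/(2)·0.9636^3·0.2674^1 = +0.586024
  k=2: (−1)^1·4.8990/(2)·0.9636^1·0.2674^3 = -0.045131
d^2_{-1,0}(0.5414) = +0.586024 -0.045131 = +0.540893

d=0.5409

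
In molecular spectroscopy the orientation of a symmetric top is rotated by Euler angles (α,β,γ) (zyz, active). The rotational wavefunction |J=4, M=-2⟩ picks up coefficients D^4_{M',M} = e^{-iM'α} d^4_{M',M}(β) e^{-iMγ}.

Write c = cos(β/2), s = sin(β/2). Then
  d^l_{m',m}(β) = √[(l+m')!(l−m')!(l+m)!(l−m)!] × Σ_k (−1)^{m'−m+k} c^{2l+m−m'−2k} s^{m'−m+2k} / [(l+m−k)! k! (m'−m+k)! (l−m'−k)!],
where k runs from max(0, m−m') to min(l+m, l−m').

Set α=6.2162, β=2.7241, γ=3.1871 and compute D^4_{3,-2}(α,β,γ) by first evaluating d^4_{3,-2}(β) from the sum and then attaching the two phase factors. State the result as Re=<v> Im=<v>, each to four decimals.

Re=0.5511 Im=0.1656

D^4_{3,-2}(6.2162,2.7241,3.1871) = e^{-i·3·6.2162}·d^4_{3,-2}(2.7241)·e^{-i·-2·3.1871}. Compute d first:
c=cos(2.7241/2)=0.207234, s=sin(2.7241/2)=0.978291; N=√[5040·1·2·720]=2693.993318
The bounds max(0,m−m')=0 and min(l+m,l−m')=1 give 2 terms
  k=0: (−1)^5·2693.9933/(240)·0.2072^3·0.9783^5 = -0.089517
  k=1: (−1)^6·2693.9933/(720)·0.2072^1·0.9783^7 = +0.664970
d^4_{3,-2}(2.7241) = -0.089517 +0.664970 = +0.575453
Phases: e^{-i·(3)·6.2162}=+0.979876+0.199606i, e^{-i·(-2)·3.1871}=+0.995861+0.090889i ⇒ D=+0.551099+0.165638i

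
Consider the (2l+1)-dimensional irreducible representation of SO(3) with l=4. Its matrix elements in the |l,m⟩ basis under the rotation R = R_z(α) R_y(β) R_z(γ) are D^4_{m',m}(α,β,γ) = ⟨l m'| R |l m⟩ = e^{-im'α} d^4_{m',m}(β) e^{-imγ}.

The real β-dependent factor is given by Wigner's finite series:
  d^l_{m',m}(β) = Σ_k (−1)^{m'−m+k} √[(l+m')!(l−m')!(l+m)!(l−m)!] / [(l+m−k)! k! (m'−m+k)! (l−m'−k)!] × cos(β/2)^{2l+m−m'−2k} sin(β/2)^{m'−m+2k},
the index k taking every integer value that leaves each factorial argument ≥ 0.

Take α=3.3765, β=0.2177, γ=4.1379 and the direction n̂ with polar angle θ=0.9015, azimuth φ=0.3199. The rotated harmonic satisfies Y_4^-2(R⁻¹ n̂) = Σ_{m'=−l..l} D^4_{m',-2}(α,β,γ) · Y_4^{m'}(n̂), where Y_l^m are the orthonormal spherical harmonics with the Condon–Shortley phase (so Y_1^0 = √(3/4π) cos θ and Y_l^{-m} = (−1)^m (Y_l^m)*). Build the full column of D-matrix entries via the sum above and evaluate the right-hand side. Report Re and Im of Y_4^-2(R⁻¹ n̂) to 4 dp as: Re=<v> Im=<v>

Re=-0.0246 Im=0.0878

Need the full column D^4_{m',-2} for m'=−4..4 at α=3.3765, β=0.2177, γ=4.1379.
cos(β/2)=0.994082, sin(β/2)=0.108635
d^4_{-4,-2}: single k=2 term ⇒ +0.060263;  D = -0.058947+0.012524i
d^4_{-3,-2}: k∈[1..2] ⇒ +0.389932 -0.013970 = +0.375962;  D = +0.339467-0.161583i
d^4_{-2,-2}: k∈[0..2] ⇒ +0.953623 -0.136664 +0.002040 = +0.818999;  D = -0.637262+0.514448i
d^4_{-1,-2}: k∈[0..2] ⇒ -0.442141 +0.026401 -0.000210 = -0.415950;  D = -0.253949+0.329431i
d^4_{0,-2}: k∈[0..2] ⇒ +0.108043 -0.003441 +0.000015 = +0.104617;  D = -0.042832+0.095447i
d^4_{1,-2}: k∈[0..2] ⇒ -0.017601 +0.000315 -0.000001 = -0.017286;  D = -0.003212+0.016985i
d^4_{2,-2}: k∈[0..2] ⇒ +0.002040 -0.000019 +0.000000 = +0.002021;  D = +0.000097+0.002018i
d^4_{3,-2}: k∈[0..1] ⇒ -0.000167 +0.000001 = -0.000166;  D = +0.000046+0.000160i
d^4_{4,-2}: single k=0 term ⇒ +0.000009;  D = +0.000004+0.000007i
Y_4^{m'}(θ=0.9015,φ=0.3199) and Σ D·Y over m':
  (-0.0589+0.0125i)·(+0.0481-0.1604i)  (+0.3395-0.1616i)·(+0.2149-0.3068i)  (-0.6373+0.5144i)·(+0.2797-0.2082i)  (-0.2539+0.3294i)·(-0.0667+0.0221i)  (-0.0428+0.0954i)·(-0.3556+0.0000i)  (-0.0032+0.0170i)·(+0.0667+0.0221i)  (+0.0001+0.0020i)·(+0.2797+0.2082i)  (+0.0000+0.0002i)·(-0.2149-0.3068i)  (+0.0000+0.0000i)·(+0.0481+0.1604i)
Y_4^-2(R⁻¹ n̂) = -0.024638+0.087776i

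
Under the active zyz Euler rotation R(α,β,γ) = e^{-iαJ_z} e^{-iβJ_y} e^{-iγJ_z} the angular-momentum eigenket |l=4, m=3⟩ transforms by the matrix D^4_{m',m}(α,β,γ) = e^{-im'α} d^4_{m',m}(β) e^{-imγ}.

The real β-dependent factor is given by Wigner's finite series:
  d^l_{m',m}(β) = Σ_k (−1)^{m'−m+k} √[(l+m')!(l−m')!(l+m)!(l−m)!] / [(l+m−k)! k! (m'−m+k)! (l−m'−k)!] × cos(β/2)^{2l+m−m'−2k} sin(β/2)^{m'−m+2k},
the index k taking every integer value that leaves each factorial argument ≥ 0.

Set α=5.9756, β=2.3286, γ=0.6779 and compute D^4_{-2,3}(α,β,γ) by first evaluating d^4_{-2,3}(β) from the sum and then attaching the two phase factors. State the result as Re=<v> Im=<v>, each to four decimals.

Re=0.3193 Im=0.1714

Split into d^4_{-2,3}(β=2.3286) × two z-phases.
c=cos(2.3286/2)=0.395394, s=sin(2.3286/2)=0.918512; N=√[2·720·5040·1]=2693.993318
k∈{5,6} keeps every argument non-negative
  k=5: (−1)^0·2693.9933/(240)·0.3954^3·0.9185^5 = +0.453626
  k=6: (−1)^1·2693.9933/(720)·0.3954^1·0.9185^7 = -0.815994
d^4_{-2,3}(2.3286) = +0.453626 -0.815994 = -0.362368
Attach z-rotation phases: D = e^{-i(-2)(5.9756)}·(-0.362368)·e^{-i(3)(0.6779)} = +0.319264+0.171409i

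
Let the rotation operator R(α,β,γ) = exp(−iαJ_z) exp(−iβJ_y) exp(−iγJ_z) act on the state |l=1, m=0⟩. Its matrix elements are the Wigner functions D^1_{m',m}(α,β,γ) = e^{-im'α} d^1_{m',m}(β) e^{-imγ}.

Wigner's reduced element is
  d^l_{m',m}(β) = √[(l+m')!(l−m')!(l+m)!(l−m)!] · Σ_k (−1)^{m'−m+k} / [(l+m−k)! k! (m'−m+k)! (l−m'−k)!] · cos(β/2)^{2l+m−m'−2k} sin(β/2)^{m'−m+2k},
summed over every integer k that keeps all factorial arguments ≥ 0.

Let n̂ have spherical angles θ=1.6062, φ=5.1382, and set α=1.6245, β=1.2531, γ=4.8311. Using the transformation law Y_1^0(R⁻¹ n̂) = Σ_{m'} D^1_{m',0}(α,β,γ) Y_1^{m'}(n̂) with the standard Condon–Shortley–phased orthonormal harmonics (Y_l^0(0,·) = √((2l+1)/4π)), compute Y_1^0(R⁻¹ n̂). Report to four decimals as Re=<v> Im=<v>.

Re=-0.4375 Im=0.0000

Need the full column D^1_{m',0} for m'=−1..1 at α=1.6245, β=1.2531, γ=4.8311.
cos(β/2)=0.810055, sin(β/2)=0.586354
d^1_{-1,0}: single k=1 term ⇒ +0.671721;  D = -0.036057+0.670753i
d^1_{0,0}: k∈[0..1] ⇒ +0.656189 -0.343811 = +0.312379;  D = +0.312379+0.000000i
d^1_{1,0}: single k=0 term ⇒ -0.671721;  D = +0.036057+0.670753i
Y_1^{m'}(θ=1.6062,φ=5.1382) and Σ D·Y over m':
  (-0.0361+0.6708i)·(+0.1426+0.3144i)  (+0.3124+0.0000i)·(-0.0173+0.0000i)  (+0.0361+0.6708i)·(-0.1426+0.3144i)
Y_1^0(R⁻¹ n̂) = -0.437518+0.000000i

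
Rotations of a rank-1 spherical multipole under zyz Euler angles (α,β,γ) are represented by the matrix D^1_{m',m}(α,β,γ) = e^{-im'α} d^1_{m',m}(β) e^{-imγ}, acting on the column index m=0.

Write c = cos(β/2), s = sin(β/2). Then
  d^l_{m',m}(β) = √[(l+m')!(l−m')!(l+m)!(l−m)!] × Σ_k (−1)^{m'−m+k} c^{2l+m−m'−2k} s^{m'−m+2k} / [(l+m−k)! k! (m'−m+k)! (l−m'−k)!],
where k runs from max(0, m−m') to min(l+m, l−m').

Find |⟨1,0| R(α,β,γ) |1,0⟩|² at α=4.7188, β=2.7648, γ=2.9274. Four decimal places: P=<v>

P=0.8646

D^1_{0,0}(4.7188,2.7648,2.9274) = e^{-i·0·4.7188}·d^1_{0,0}(2.7648)·e^{-i·0·2.9274}. Compute d first:
Half-angle: c=0.187284, s=0.982306. N=√(1·1·1·1)=1.000000
k: max(0,(0)−(0))=0 … min(1+(0),1−(0))=1
  k=0: (−1)^0·1.0000/(1)·0.1873^2·0.9823^0 = +0.035075
  k=1: (−1)^1·1.0000/(1)·0.1873^0·0.9823^2 = -0.964925
d^1_{0,0}(2.7648) = +0.035075 -0.964925 = -0.929850
|D^1_{0,0}|² = |d^1_{0,0}(β)|² = (-0.929850)² = 0.864620 (the z-rotation phases have unit modulus)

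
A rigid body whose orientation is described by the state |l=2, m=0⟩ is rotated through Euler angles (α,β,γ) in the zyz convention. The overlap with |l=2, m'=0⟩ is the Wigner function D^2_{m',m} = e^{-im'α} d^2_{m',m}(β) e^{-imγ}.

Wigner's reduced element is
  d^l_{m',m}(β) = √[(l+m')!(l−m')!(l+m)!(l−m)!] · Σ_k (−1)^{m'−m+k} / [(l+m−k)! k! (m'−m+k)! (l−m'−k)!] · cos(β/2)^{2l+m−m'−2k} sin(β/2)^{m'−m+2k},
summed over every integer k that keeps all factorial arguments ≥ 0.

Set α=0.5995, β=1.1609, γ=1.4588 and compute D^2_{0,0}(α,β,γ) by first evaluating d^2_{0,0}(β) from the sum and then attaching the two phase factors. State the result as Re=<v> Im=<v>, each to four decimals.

Re=-0.2618 Im=0.0000

First d^2_{0,0}(β=1.1609), then the phase factors e^{-i(0)α} and e^{-i(0)γ}:
c=cos(1.1609/2)=0.836216, s=sin(1.1609/2)=0.548400; N=√[2·2·2·2]=4.000000
k: max(0,(0)−(0))=0 … min(2+(0),2−(0))=2
  k=0: (−1)^0·4.0000/(4)·0.8362^4·0.5484^0 = +0.488961
  k=1: (−1)^1·4.0000/(1)·0.8362^2·0.5484^2 = -0.841186
  k=2: (−1)^2·4.0000/(4)·0.8362^0·0.5484^4 = +0.090446
d^2_{0,0}(1.1609) = +0.488961 -0.841186 +0.090446 = -0.261780
Attach z-rotation phases: D = e^{-i(0)(0.5995)}·(-0.261780)·e^{-i(0)(1.4588)} = -0.261780+0.000000i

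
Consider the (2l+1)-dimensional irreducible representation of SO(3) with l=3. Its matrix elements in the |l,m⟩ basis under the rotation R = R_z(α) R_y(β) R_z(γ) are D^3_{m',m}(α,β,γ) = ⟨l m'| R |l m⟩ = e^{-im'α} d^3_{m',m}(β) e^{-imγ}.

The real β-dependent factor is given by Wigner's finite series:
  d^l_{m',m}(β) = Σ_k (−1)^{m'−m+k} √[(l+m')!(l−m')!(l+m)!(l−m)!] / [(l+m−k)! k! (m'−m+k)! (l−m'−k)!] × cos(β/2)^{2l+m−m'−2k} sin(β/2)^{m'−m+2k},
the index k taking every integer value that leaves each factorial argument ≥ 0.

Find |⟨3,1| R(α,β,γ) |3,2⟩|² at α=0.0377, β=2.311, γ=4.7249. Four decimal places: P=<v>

First d^3_{1,2}(β=2.311), then the phase factors e^{-i(1)α} and e^{-i(2)γ}:
Half-angle: c=0.403461, s=0.914997. N=√(24·2·120·1)=75.894664
k: max(0,(2)−(1))=1 … min(3+(2),3−(1))=2
  k=1: (−1)^0·75.8947/(24)·0.4035^5·0.9150^1 = +0.030933
  k=2: (−1)^1·75.8947/(12)·0.4035^3·0.9150^3 = -0.318195
d^3_{1,2}(2.311) = +0.030933 -0.318195 = -0.287262
|D^3_{1,2}|² = |d^3_{1,2}(β)|² = (-0.287262)² = 0.082519 (the z-rotation phases have unit modulus)

P=0.0825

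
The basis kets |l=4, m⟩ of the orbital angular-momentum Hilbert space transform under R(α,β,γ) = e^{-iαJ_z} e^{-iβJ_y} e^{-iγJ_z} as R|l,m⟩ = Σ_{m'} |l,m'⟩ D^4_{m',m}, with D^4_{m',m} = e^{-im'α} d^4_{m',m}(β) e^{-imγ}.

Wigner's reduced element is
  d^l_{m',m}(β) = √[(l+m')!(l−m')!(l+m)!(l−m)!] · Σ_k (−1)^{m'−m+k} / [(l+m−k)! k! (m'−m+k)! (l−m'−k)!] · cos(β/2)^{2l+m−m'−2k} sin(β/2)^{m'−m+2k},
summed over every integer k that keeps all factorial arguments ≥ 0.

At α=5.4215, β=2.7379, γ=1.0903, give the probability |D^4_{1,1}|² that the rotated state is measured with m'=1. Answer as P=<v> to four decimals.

P=0.0971

D^4_{1,1}(5.4215,2.7379,1.0903) = e^{-i·1·5.4215}·d^4_{1,1}(2.7379)·e^{-i·1·1.0903}. Compute d first:
With c≡cos(β/2)=0.200479 and s≡sin(β/2)=0.979698, N=[120·6·120·6]^{1/2}=720.000000
Admissible k: 0..3 (factorial args all ≥0)
  k=0: (−1)^0·720.0000/(720)·0.2005^8·0.9797^0 = +0.000003
  k=1: (−1)^1·720.0000/(48)·0.2005^6·0.9797^2 = -0.000935
  k=2: (−1)^2·720.0000/(24)·0.2005^4·0.9797^4 = +0.044644
  k=3: (−1)^3·720.0000/(72)·0.2005^2·0.9797^6 = -0.355377
d^4_{1,1}(2.7379) = +0.000003 -0.000935 +0.044644 -0.355377 = -0.311665
|D^4_{1,1}|² = |d^4_{1,1}(β)|² = (-0.311665)² = 0.097135 (the z-rotation phases have unit modulus)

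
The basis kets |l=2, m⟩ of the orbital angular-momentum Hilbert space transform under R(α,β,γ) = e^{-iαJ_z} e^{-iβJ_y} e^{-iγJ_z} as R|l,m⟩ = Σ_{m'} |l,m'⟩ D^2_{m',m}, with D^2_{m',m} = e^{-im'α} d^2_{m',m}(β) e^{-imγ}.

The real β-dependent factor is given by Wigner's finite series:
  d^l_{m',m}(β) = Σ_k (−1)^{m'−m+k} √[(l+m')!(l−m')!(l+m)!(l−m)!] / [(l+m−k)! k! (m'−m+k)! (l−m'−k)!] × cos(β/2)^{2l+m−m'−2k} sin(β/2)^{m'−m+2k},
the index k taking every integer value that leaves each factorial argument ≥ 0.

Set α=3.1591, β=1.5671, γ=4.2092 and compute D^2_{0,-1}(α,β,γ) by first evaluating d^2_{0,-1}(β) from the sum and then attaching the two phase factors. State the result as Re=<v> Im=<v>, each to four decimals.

First d^2_{0,-1}(β=1.5671), then the phase factors e^{-i(0)α} and e^{-i(-1)γ}:
Half-angle: c=0.708412, s=0.705799. N=√(2·2·1·6)=4.898979
The bounds max(0,m−m')=0 and min(l+m,l−m')=1 give 2 terms
  k=0: (−1)^1·4.8990/(2)·0.7084^3·0.7058^1 = -0.614632
  k=1: (−1)^2·4.8990/(2)·0.7084^1·0.7058^3 = +0.610105
d^2_{0,-1}(1.5671) = -0.614632 +0.610105 = -0.004527
Attach z-rotation phases: D = e^{-i(0)(3.1591)}·(-0.004527)·e^{-i(-1)(4.2092)} = +0.002183+0.003966i

Re=0.0022 Im=0.0040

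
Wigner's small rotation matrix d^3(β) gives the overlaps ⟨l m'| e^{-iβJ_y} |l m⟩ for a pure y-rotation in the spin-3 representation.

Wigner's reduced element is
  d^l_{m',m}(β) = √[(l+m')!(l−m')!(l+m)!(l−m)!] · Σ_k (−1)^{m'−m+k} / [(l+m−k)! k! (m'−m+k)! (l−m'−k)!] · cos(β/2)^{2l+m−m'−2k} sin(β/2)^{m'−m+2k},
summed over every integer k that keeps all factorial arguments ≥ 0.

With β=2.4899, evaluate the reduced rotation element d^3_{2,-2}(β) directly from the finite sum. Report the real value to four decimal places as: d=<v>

d=-0.3103

d^3_{2,-2}(β=2.4899) via Wigner's sum:
With c≡cos(β/2)=0.320111 and s≡sin(β/2)=0.947380, N=[120·1·1·120]^{1/2}=120.000000
k: max(0,(-2)−(2))=0 … min(3+(-2),3−(2))=1
  k=0: (−1)^4·120.0000/(24)·0.3201^2·0.9474^4 = +0.412731
  k=1: (−1)^5·120.0000/(120)·0.3201^0·0.9474^6 = -0.723012
d^3_{2,-2}(2.4899) = +0.412731 -0.723012 = -0.310281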